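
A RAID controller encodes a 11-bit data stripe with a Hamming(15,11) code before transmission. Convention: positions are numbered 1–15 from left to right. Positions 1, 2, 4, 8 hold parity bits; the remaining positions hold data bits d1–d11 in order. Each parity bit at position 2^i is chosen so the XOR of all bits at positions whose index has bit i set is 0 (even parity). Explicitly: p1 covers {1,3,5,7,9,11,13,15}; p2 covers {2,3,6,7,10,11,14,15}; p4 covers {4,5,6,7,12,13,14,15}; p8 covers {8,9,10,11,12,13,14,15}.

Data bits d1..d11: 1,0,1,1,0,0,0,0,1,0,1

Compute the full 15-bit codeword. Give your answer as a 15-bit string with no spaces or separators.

001001100000101

Place data at non-parity positions: p1 p2 1 p4 0 1 1 p8 0 0 0 0 1 0 1
p1 (pos 1,3,5,7,9,11,13,15): XOR of data positions = 1⊕0⊕1⊕0⊕0⊕1⊕1 = 0
p2 (pos 2,3,6,7,10,11,14,15): XOR of data positions = 1⊕1⊕1⊕0⊕0⊕0⊕1 = 0
p4 (pos 4,5,6,7,12,13,14,15): XOR of data positions = 0⊕1⊕1⊕0⊕1⊕0⊕1 = 0
p8 (pos 8,9,10,11,12,13,14,15): XOR of data positions = 0⊕0⊕0⊕0⊕1⊕0⊕1 = 0
Codeword: 001001100000101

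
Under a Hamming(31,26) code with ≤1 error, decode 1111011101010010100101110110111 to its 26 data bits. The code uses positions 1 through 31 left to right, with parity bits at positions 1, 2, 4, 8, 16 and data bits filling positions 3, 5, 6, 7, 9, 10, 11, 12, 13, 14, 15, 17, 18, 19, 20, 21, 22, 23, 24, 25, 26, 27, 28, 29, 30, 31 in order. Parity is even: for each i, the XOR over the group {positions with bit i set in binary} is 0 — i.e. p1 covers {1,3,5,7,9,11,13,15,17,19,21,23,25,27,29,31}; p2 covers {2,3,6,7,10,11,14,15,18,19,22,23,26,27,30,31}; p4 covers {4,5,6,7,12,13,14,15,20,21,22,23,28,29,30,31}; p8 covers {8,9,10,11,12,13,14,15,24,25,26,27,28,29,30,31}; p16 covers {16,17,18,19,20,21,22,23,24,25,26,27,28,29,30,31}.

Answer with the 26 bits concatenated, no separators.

s1 (pos 1,3,5,7,9,11,13,15,17,19,21,23,25,27,29,31): 1⊕1⊕0⊕1⊕0⊕0⊕0⊕1⊕1⊕0⊕0⊕1⊕0⊕1⊕1⊕1 = 1
s2 (pos 2,3,6,7,10,11,14,15,18,19,22,23,26,27,30,31): 1⊕1⊕1⊕1⊕1⊕0⊕0⊕1⊕0⊕0⊕1⊕1⊕1⊕1⊕1⊕1 = 0
s4 (pos 4,5,6,7,12,13,14,15,20,21,22,23,28,29,30,31): 1⊕0⊕1⊕1⊕1⊕0⊕0⊕1⊕1⊕0⊕1⊕1⊕0⊕1⊕1⊕1 = 1
s8 (pos 8,9,10,11,12,13,14,15,24,25,26,27,28,29,30,31): 1⊕0⊕1⊕0⊕1⊕0⊕0⊕1⊕1⊕0⊕1⊕1⊕0⊕1⊕1⊕1 = 0
s16 (pos 16,17,18,19,20,21,22,23,24,25,26,27,28,29,30,31): 0⊕1⊕0⊕0⊕1⊕0⊕1⊕1⊕1⊕0⊕1⊕1⊕0⊕1⊕1⊕1 = 0
Syndrome s16…s1 = 00101 → error at position 5.
Flip position 5: 1111011101010010100101110110111 → 1111111101010010100101110110111
Read data bits from positions 3,5,6,7,9,10,11,12,13,14,15,17,18,19,20,21,22,23,24,25,26,27,28,29,30,31: 11110101001100101110110111

11110101001100101110110111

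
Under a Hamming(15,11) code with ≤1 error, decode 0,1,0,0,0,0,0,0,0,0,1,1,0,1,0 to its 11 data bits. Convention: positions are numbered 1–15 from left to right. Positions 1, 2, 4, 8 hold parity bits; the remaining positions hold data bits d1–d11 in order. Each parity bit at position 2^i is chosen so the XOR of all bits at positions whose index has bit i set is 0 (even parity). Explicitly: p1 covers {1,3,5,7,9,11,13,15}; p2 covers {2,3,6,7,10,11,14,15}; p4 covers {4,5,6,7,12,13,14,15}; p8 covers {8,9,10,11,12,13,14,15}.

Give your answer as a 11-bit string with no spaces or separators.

00000001010

s1 (pos 1,3,5,7,9,11,13,15): 0⊕0⊕0⊕0⊕0⊕1⊕0⊕0 = 1
s2 (pos 2,3,6,7,10,11,14,15): 1⊕0⊕0⊕0⊕0⊕1⊕1⊕0 = 1
s4 (pos 4,5,6,7,12,13,14,15): 0⊕0⊕0⊕0⊕1⊕0⊕1⊕0 = 0
s8 (pos 8,9,10,11,12,13,14,15): 0⊕0⊕0⊕1⊕1⊕0⊕1⊕0 = 1
Syndrome s8…s1 = 1011 → error at position 11.
Flip position 11: 010000000011010 → 010000000001010
Read data bits from positions 3,5,6,7,9,10,11,12,13,14,15: 00000001010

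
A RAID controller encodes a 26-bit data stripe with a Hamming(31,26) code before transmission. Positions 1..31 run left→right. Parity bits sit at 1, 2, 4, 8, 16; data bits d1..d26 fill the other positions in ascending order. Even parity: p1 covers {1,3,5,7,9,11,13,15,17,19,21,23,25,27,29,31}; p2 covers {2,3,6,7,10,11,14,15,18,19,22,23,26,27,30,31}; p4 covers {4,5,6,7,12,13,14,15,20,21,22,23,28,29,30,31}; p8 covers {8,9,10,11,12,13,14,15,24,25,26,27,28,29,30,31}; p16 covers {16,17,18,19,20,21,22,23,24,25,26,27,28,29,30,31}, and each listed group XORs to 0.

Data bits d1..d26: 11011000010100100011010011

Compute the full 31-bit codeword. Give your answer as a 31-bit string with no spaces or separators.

0010101110000101100100011010011

Place data at non-parity positions: p1 p2 1 p4 1 0 1 p8 1 0 0 0 0 1 0 p16 1 0 0 1 0 0 0 1 1 0 1 0 0 1 1
p1 (pos 1,3,5,7,9,11,13,15,17,19,21,23,25,27,29,31): XOR of data positions = 1⊕1⊕1⊕1⊕0⊕0⊕0⊕1⊕0⊕0⊕0⊕1⊕1⊕0⊕1 = 0
p2 (pos 2,3,6,7,10,11,14,15,18,19,22,23,26,27,30,31): XOR of data positions = 1⊕0⊕1⊕0⊕0⊕1⊕0⊕0⊕0⊕0⊕0⊕0⊕1⊕1⊕1 = 0
p4 (pos 4,5,6,7,12,13,14,15,20,21,22,23,28,29,30,31): XOR of data positions = 1⊕0⊕1⊕0⊕0⊕1⊕0⊕1⊕0⊕0⊕0⊕0⊕0⊕1⊕1 = 0
p8 (pos 8,9,10,11,12,13,14,15,24,25,26,27,28,29,30,31): XOR of data positions = 1⊕0⊕0⊕0⊕0⊕1⊕0⊕1⊕1⊕0⊕1⊕0⊕0⊕1⊕1 = 1
p16 (pos 16,17,18,19,20,21,22,23,24,25,26,27,28,29,30,31): XOR of data positions = 1⊕0⊕0⊕1⊕0⊕0⊕0⊕1⊕1⊕0⊕1⊕0⊕0⊕1⊕1 = 1
Codeword: 0010101110000101100100011010011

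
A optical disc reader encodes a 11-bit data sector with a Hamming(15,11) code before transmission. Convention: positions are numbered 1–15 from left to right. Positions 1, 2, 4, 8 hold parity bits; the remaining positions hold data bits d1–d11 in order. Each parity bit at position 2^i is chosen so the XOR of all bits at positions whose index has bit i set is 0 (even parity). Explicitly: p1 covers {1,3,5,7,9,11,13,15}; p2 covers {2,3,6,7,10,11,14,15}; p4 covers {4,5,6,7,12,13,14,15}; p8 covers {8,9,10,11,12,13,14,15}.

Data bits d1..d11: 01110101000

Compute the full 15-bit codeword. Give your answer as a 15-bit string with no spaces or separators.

010011100101000

Place data at non-parity positions: p1 p2 0 p4 1 1 1 p8 0 1 0 1 0 0 0
p1 (pos 1,3,5,7,9,11,13,15): XOR of data positions = 0⊕1⊕1⊕0⊕0⊕0⊕0 = 0
p2 (pos 2,3,6,7,10,11,14,15): XOR of data positions = 0⊕1⊕1⊕1⊕0⊕0⊕0 = 1
p4 (pos 4,5,6,7,12,13,14,15): XOR of data positions = 1⊕1⊕1⊕1⊕0⊕0⊕0 = 0
p8 (pos 8,9,10,11,12,13,14,15): XOR of data positions = 0⊕1⊕0⊕1⊕0⊕0⊕0 = 0
Codeword: 010011100101000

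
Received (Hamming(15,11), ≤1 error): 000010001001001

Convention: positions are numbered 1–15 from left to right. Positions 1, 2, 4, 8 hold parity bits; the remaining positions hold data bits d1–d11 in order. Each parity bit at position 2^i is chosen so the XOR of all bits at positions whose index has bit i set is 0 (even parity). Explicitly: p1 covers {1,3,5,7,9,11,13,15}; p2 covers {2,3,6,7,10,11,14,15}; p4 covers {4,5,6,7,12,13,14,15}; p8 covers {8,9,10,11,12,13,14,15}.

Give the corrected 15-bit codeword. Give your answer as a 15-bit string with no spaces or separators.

000010001001000

s1 (pos 1,3,5,7,9,11,13,15): 0⊕0⊕1⊕0⊕1⊕0⊕0⊕1 = 1
s2 (pos 2,3,6,7,10,11,14,15): 0⊕0⊕0⊕0⊕0⊕0⊕0⊕1 = 1
s4 (pos 4,5,6,7,12,13,14,15): 0⊕1⊕0⊕0⊕1⊕0⊕0⊕1 = 1
s8 (pos 8,9,10,11,12,13,14,15): 0⊕1⊕0⊕0⊕1⊕0⊕0⊕1 = 1
Syndrome s8…s1 = 1111 → error at position 15.
Flip position 15: 000010001001001 → 000010001001000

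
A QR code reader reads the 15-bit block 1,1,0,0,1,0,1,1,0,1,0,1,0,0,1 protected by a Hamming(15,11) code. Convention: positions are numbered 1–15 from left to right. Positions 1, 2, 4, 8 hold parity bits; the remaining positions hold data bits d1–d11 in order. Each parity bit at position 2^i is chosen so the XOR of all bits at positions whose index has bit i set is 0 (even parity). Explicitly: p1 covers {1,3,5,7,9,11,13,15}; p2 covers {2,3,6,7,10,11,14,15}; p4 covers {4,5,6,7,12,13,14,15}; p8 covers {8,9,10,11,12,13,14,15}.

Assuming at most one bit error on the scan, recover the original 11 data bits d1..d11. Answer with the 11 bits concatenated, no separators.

s1 (pos 1,3,5,7,9,11,13,15): 1⊕0⊕1⊕1⊕0⊕0⊕0⊕1 = 0
s2 (pos 2,3,6,7,10,11,14,15): 1⊕0⊕0⊕1⊕1⊕0⊕0⊕1 = 0
s4 (pos 4,5,6,7,12,13,14,15): 0⊕1⊕0⊕1⊕1⊕0⊕0⊕1 = 0
s8 (pos 8,9,10,11,12,13,14,15): 1⊕0⊕1⊕0⊕1⊕0⊕0⊕1 = 0
Syndrome s8…s1 = 0000 → no error.
Read data bits from positions 3,5,6,7,9,10,11,12,13,14,15: 01010101001

01010101001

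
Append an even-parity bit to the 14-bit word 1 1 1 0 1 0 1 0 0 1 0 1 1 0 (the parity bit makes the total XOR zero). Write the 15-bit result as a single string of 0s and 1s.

XOR of the 14 data bits: 1⊕1⊕1⊕0⊕1⊕0⊕1⊕0⊕0⊕1⊕0⊕1⊕1⊕0 = 0
Parity bit = 0 (so all 15 bits XOR to 0).

111010100101100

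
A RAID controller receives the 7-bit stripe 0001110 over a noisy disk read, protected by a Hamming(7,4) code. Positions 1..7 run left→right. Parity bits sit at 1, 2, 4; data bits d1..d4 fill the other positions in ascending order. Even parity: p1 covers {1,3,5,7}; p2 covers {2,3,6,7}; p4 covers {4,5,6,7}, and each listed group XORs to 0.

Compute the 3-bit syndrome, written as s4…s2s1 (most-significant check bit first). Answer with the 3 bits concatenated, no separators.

111

s1 (pos 1,3,5,7): 0⊕0⊕1⊕0 = 1
s2 (pos 2,3,6,7): 0⊕0⊕1⊕0 = 1
s4 (pos 4,5,6,7): 1⊕1⊕1⊕0 = 1
Syndrome s4…s1 = 111 → error at position 7.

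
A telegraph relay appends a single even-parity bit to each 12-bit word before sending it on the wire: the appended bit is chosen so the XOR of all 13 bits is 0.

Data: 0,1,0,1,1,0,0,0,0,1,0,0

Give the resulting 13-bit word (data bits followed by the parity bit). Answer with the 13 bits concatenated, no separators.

XOR of the 12 data bits: 0⊕1⊕0⊕1⊕1⊕0⊕0⊕0⊕0⊕1⊕0⊕0 = 0
Parity bit = 0 (so all 13 bits XOR to 0).

0101100001000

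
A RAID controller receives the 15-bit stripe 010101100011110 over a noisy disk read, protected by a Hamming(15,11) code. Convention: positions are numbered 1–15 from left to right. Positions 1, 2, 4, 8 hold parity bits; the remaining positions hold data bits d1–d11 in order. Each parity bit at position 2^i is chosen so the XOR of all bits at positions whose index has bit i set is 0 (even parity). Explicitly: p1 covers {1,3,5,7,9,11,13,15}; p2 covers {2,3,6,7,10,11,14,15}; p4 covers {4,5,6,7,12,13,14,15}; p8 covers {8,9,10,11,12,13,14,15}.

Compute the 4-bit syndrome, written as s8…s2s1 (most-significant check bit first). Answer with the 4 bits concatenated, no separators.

s1 (pos 1,3,5,7,9,11,13,15): 0⊕0⊕0⊕1⊕0⊕1⊕1⊕0 = 1
s2 (pos 2,3,6,7,10,11,14,15): 1⊕0⊕1⊕1⊕0⊕1⊕1⊕0 = 1
s4 (pos 4,5,6,7,12,13,14,15): 1⊕0⊕1⊕1⊕1⊕1⊕1⊕0 = 0
s8 (pos 8,9,10,11,12,13,14,15): 0⊕0⊕0⊕1⊕1⊕1⊕1⊕0 = 0
Syndrome s8…s1 = 0011 → error at position 3.

0011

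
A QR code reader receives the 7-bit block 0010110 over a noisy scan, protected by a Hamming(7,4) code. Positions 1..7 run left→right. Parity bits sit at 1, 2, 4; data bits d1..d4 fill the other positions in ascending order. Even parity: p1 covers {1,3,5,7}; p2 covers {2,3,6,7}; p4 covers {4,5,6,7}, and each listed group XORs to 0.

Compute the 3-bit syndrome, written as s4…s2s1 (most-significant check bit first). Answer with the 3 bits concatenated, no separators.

000

s1 (pos 1,3,5,7): 0⊕1⊕1⊕0 = 0
s2 (pos 2,3,6,7): 0⊕1⊕1⊕0 = 0
s4 (pos 4,5,6,7): 0⊕1⊕1⊕0 = 0
Syndrome s4…s1 = 000 → no error.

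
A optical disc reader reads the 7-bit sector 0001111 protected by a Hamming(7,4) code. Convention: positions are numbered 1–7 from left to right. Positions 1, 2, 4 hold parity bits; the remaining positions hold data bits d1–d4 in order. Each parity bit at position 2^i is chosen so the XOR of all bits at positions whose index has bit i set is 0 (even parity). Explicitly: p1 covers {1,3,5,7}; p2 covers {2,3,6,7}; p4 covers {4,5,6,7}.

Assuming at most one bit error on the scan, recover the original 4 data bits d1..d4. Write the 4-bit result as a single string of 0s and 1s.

0111

s1 (pos 1,3,5,7): 0⊕0⊕1⊕1 = 0
s2 (pos 2,3,6,7): 0⊕0⊕1⊕1 = 0
s4 (pos 4,5,6,7): 1⊕1⊕1⊕1 = 0
Syndrome s4…s1 = 000 → no error.
Read data bits from positions 3,5,6,7: 0111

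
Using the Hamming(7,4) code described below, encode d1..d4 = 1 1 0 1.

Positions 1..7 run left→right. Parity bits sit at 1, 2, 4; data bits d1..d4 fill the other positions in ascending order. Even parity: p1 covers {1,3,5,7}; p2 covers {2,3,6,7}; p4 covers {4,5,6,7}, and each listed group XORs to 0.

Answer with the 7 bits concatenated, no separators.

1010101

Place data at non-parity positions: p1 p2 1 p4 1 0 1
p1 (pos 1,3,5,7): XOR of data positions = 1⊕1⊕1 = 1
p2 (pos 2,3,6,7): XOR of data positions = 1⊕0⊕1 = 0
p4 (pos 4,5,6,7): XOR of data positions = 1⊕0⊕1 = 0
Codeword: 1010101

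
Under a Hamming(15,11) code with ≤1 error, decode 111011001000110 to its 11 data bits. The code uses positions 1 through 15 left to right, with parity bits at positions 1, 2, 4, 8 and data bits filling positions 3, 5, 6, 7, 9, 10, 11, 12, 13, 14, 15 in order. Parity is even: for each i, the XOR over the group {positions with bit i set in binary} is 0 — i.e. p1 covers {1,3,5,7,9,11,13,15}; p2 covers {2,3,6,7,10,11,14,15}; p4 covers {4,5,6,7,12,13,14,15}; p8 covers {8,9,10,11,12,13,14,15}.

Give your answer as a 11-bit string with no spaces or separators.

11100000110

s1 (pos 1,3,5,7,9,11,13,15): 1⊕1⊕1⊕0⊕1⊕0⊕1⊕0 = 1
s2 (pos 2,3,6,7,10,11,14,15): 1⊕1⊕1⊕0⊕0⊕0⊕1⊕0 = 0
s4 (pos 4,5,6,7,12,13,14,15): 0⊕1⊕1⊕0⊕0⊕1⊕1⊕0 = 0
s8 (pos 8,9,10,11,12,13,14,15): 0⊕1⊕0⊕0⊕0⊕1⊕1⊕0 = 1
Syndrome s8…s1 = 1001 → error at position 9.
Flip position 9: 111011001000110 → 111011000000110
Read data bits from positions 3,5,6,7,9,10,11,12,13,14,15: 11100000110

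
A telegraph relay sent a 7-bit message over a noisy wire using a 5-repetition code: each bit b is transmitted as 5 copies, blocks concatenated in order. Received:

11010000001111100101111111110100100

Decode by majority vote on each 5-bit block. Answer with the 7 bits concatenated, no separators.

Block 1 (11010): 3 ones → 1
Block 2 (00000): 0 ones → 0
Block 3 (11111): 5 ones → 1
Block 4 (00101): 2 ones → 0
Block 5 (11111): 5 ones → 1
Block 6 (11101): 4 ones → 1
Block 7 (00100): 1 one → 0

1010110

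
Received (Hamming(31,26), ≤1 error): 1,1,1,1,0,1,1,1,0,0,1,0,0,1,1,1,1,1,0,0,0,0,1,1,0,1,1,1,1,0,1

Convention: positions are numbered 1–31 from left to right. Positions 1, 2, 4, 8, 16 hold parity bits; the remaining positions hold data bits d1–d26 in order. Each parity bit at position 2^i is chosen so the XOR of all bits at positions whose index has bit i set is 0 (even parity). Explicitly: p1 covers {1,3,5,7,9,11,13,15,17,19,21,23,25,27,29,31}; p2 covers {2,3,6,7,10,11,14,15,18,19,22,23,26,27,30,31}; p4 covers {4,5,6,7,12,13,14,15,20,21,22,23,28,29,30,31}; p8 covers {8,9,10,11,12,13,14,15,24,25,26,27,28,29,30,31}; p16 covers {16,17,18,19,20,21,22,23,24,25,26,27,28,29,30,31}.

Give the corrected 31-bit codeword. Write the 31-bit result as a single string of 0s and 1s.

s1 (pos 1,3,5,7,9,11,13,15,17,19,21,23,25,27,29,31): 1⊕1⊕0⊕1⊕0⊕1⊕0⊕1⊕1⊕0⊕0⊕1⊕0⊕1⊕1⊕1 = 0
s2 (pos 2,3,6,7,10,11,14,15,18,19,22,23,26,27,30,31): 1⊕1⊕1⊕1⊕0⊕1⊕1⊕1⊕1⊕0⊕0⊕1⊕1⊕1⊕0⊕1 = 0
s4 (pos 4,5,6,7,12,13,14,15,20,21,22,23,28,29,30,31): 1⊕0⊕1⊕1⊕0⊕0⊕1⊕1⊕0⊕0⊕0⊕1⊕1⊕1⊕0⊕1 = 1
s8 (pos 8,9,10,11,12,13,14,15,24,25,26,27,28,29,30,31): 1⊕0⊕0⊕1⊕0⊕0⊕1⊕1⊕1⊕0⊕1⊕1⊕1⊕1⊕0⊕1 = 0
s16 (pos 16,17,18,19,20,21,22,23,24,25,26,27,28,29,30,31): 1⊕1⊕1⊕0⊕0⊕0⊕0⊕1⊕1⊕0⊕1⊕1⊕1⊕1⊕0⊕1 = 0
Syndrome s16…s1 = 00100 → error at position 4.
Flip position 4: 1111011100100111110000110111101 → 1110011100100111110000110111101

1110011100100111110000110111101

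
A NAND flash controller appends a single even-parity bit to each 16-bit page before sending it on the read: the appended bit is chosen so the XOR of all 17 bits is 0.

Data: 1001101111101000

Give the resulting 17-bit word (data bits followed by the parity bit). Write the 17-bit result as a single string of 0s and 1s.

XOR of the 16 data bits: 1⊕0⊕0⊕1⊕1⊕0⊕1⊕1⊕1⊕1⊕1⊕0⊕1⊕0⊕0⊕0 = 1
Parity bit = 1 (so all 17 bits XOR to 0).

10011011111010001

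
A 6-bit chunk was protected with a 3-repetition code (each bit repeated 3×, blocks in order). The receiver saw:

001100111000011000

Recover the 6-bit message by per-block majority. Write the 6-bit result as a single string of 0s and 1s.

Block 1 (001): 1 one → 0
Block 2 (100): 1 one → 0
Block 3 (111): 3 ones → 1
Block 4 (000): 0 ones → 0
Block 5 (011): 2 ones → 1
Block 6 (000): 0 ones → 0

001010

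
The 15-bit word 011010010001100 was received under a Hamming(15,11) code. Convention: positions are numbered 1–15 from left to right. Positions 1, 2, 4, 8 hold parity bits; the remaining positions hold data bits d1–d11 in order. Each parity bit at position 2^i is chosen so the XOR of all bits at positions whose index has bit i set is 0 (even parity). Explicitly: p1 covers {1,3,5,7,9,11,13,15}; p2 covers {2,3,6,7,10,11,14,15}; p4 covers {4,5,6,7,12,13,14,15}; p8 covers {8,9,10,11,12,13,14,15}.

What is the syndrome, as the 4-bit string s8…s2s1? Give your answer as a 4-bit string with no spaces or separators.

1101

s1 (pos 1,3,5,7,9,11,13,15): 0⊕1⊕1⊕0⊕0⊕0⊕1⊕0 = 1
s2 (pos 2,3,6,7,10,11,14,15): 1⊕1⊕0⊕0⊕0⊕0⊕0⊕0 = 0
s4 (pos 4,5,6,7,12,13,14,15): 0⊕1⊕0⊕0⊕1⊕1⊕0⊕0 = 1
s8 (pos 8,9,10,11,12,13,14,15): 1⊕0⊕0⊕0⊕1⊕1⊕0⊕0 = 1
Syndrome s8…s1 = 1101 → error at position 13.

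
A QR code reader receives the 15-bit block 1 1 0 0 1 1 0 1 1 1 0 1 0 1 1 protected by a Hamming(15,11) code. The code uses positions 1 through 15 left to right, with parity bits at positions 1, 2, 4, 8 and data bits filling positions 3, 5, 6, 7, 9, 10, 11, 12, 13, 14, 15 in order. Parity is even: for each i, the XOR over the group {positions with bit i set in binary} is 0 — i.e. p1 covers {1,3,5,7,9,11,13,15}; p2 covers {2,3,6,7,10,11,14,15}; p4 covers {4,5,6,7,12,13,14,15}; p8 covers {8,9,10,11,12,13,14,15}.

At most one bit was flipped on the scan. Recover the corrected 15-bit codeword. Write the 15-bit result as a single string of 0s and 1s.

110010011101011

s1 (pos 1,3,5,7,9,11,13,15): 1⊕0⊕1⊕0⊕1⊕0⊕0⊕1 = 0
s2 (pos 2,3,6,7,10,11,14,15): 1⊕0⊕1⊕0⊕1⊕0⊕1⊕1 = 1
s4 (pos 4,5,6,7,12,13,14,15): 0⊕1⊕1⊕0⊕1⊕0⊕1⊕1 = 1
s8 (pos 8,9,10,11,12,13,14,15): 1⊕1⊕1⊕0⊕1⊕0⊕1⊕1 = 0
Syndrome s8…s1 = 0110 → error at position 6.
Flip position 6: 110011011101011 → 110010011101011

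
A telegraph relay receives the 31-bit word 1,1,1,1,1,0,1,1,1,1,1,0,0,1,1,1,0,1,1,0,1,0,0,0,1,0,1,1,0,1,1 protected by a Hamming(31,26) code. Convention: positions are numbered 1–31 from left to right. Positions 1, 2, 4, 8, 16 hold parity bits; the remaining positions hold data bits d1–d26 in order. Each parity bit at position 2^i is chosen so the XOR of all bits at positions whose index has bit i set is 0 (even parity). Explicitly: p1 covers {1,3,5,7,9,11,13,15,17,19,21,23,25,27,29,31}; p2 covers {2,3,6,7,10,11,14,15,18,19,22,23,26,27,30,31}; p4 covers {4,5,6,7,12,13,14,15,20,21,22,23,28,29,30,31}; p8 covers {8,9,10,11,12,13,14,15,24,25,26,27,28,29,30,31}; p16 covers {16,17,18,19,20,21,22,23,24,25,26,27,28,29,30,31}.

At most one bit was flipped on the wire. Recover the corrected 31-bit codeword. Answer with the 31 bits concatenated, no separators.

1111101111100111011010001010011

s1 (pos 1,3,5,7,9,11,13,15,17,19,21,23,25,27,29,31): 1⊕1⊕1⊕1⊕1⊕1⊕0⊕1⊕0⊕1⊕1⊕0⊕1⊕1⊕0⊕1 = 0
s2 (pos 2,3,6,7,10,11,14,15,18,19,22,23,26,27,30,31): 1⊕1⊕0⊕1⊕1⊕1⊕1⊕1⊕1⊕1⊕0⊕0⊕0⊕1⊕1⊕1 = 0
s4 (pos 4,5,6,7,12,13,14,15,20,21,22,23,28,29,30,31): 1⊕1⊕0⊕1⊕0⊕0⊕1⊕1⊕0⊕1⊕0⊕0⊕1⊕0⊕1⊕1 = 1
s8 (pos 8,9,10,11,12,13,14,15,24,25,26,27,28,29,30,31): 1⊕1⊕1⊕1⊕0⊕0⊕1⊕1⊕0⊕1⊕0⊕1⊕1⊕0⊕1⊕1 = 1
s16 (pos 16,17,18,19,20,21,22,23,24,25,26,27,28,29,30,31): 1⊕0⊕1⊕1⊕0⊕1⊕0⊕0⊕0⊕1⊕0⊕1⊕1⊕0⊕1⊕1 = 1
Syndrome s16…s1 = 11100 → error at position 28.
Flip position 28: 1111101111100111011010001011011 → 1111101111100111011010001010011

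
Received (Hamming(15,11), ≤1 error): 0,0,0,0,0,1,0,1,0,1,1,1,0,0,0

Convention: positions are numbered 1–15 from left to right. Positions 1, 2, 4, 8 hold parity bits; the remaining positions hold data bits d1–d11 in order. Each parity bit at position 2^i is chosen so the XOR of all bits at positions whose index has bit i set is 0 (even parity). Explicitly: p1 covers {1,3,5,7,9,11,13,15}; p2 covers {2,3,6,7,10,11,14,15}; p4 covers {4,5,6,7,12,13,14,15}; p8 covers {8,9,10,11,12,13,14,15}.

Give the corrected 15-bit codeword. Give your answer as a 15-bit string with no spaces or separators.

001001010111000

s1 (pos 1,3,5,7,9,11,13,15): 0⊕0⊕0⊕0⊕0⊕1⊕0⊕0 = 1
s2 (pos 2,3,6,7,10,11,14,15): 0⊕0⊕1⊕0⊕1⊕1⊕0⊕0 = 1
s4 (pos 4,5,6,7,12,13,14,15): 0⊕0⊕1⊕0⊕1⊕0⊕0⊕0 = 0
s8 (pos 8,9,10,11,12,13,14,15): 1⊕0⊕1⊕1⊕1⊕0⊕0⊕0 = 0
Syndrome s8…s1 = 0011 → error at position 3.
Flip position 3: 000001010111000 → 001001010111000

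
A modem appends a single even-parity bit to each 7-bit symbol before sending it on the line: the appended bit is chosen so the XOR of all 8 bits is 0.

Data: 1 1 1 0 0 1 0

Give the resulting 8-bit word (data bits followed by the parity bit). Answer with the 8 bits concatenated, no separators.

XOR of the 7 data bits: 1⊕1⊕1⊕0⊕0⊕1⊕0 = 0
Parity bit = 0 (so all 8 bits XOR to 0).

11100100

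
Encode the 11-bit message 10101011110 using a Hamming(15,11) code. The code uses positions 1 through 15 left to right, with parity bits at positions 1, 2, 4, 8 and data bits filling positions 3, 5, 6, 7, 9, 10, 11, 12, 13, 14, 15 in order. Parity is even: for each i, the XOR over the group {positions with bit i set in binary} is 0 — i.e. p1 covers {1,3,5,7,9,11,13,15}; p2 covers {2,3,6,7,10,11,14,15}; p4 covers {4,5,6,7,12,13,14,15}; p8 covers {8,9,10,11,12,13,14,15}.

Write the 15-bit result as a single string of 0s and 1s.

001001011011110

Place data at non-parity positions: p1 p2 1 p4 0 1 0 p8 1 0 1 1 1 1 0
p1 (pos 1,3,5,7,9,11,13,15): XOR of data positions = 1⊕0⊕0⊕1⊕1⊕1⊕0 = 0
p2 (pos 2,3,6,7,10,11,14,15): XOR of data positions = 1⊕1⊕0⊕0⊕1⊕1⊕0 = 0
p4 (pos 4,5,6,7,12,13,14,15): XOR of data positions = 0⊕1⊕0⊕1⊕1⊕1⊕0 = 0
p8 (pos 8,9,10,11,12,13,14,15): XOR of data positions = 1⊕0⊕1⊕1⊕1⊕1⊕0 = 1
Codeword: 001001011011110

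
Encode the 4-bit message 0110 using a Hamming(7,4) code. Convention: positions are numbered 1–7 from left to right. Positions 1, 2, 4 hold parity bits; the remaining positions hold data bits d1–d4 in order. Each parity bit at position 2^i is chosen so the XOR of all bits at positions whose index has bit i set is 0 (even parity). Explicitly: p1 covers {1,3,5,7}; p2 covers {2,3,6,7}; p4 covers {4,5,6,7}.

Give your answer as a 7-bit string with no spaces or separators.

1100110

Place data at non-parity positions: p1 p2 0 p4 1 1 0
p1 (pos 1,3,5,7): XOR of data positions = 0⊕1⊕0 = 1
p2 (pos 2,3,6,7): XOR of data positions = 0⊕1⊕0 = 1
p4 (pos 4,5,6,7): XOR of data positions = 1⊕1⊕0 = 0
Codeword: 1100110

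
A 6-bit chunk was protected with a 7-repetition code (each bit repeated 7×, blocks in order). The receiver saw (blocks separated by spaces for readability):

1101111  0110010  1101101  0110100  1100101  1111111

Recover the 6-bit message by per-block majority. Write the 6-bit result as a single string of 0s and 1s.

Block 1 (1101111): 6 ones → 1
Block 2 (0110010): 3 ones → 0
Block 3 (1101101): 5 ones → 1
Block 4 (0110100): 3 ones → 0
Block 5 (1100101): 4 ones → 1
Block 6 (1111111): 7 ones → 1

101011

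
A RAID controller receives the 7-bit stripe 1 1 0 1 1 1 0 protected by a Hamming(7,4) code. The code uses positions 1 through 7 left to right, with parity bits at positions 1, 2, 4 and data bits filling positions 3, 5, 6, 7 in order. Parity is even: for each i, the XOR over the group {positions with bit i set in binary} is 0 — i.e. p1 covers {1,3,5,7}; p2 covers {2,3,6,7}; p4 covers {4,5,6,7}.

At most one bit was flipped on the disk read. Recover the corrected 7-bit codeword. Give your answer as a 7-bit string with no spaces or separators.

1100110

s1 (pos 1,3,5,7): 1⊕0⊕1⊕0 = 0
s2 (pos 2,3,6,7): 1⊕0⊕1⊕0 = 0
s4 (pos 4,5,6,7): 1⊕1⊕1⊕0 = 1
Syndrome s4…s1 = 100 → error at position 4.
Flip position 4: 1101110 → 1100110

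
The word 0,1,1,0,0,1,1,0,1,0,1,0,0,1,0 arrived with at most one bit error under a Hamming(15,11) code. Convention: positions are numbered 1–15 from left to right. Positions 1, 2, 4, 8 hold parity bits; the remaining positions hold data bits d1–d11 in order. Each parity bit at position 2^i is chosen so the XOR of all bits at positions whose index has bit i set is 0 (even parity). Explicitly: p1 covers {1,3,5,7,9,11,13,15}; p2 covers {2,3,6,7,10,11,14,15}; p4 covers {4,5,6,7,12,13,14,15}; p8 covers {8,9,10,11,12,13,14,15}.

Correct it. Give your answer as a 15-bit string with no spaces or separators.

s1 (pos 1,3,5,7,9,11,13,15): 0⊕1⊕0⊕1⊕1⊕1⊕0⊕0 = 0
s2 (pos 2,3,6,7,10,11,14,15): 1⊕1⊕1⊕1⊕0⊕1⊕1⊕0 = 0
s4 (pos 4,5,6,7,12,13,14,15): 0⊕0⊕1⊕1⊕0⊕0⊕1⊕0 = 1
s8 (pos 8,9,10,11,12,13,14,15): 0⊕1⊕0⊕1⊕0⊕0⊕1⊕0 = 1
Syndrome s8…s1 = 1100 → error at position 12.
Flip position 12: 011001101010010 → 011001101011010

011001101011010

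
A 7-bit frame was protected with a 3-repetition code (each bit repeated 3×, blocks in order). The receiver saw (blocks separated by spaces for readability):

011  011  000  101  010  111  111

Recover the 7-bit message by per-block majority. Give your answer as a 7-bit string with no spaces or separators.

1101011

Block 1 (011): 2 ones → 1
Block 2 (011): 2 ones → 1
Block 3 (000): 0 ones → 0
Block 4 (101): 2 ones → 1
Block 5 (010): 1 one → 0
Block 6 (111): 3 ones → 1
Block 7 (111): 3 ones → 1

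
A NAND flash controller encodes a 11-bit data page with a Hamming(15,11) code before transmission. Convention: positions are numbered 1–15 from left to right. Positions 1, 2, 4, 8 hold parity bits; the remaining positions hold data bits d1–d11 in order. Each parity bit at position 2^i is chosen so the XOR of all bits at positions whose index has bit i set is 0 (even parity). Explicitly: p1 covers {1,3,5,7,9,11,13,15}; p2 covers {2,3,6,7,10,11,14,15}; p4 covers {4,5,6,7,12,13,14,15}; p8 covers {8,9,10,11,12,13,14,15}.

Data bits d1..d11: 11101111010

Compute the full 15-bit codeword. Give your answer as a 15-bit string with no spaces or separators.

011011011111010

Place data at non-parity positions: p1 p2 1 p4 1 1 0 p8 1 1 1 1 0 1 0
p1 (pos 1,3,5,7,9,11,13,15): XOR of data positions = 1⊕1⊕0⊕1⊕1⊕0⊕0 = 0
p2 (pos 2,3,6,7,10,11,14,15): XOR of data positions = 1⊕1⊕0⊕1⊕1⊕1⊕0 = 1
p4 (pos 4,5,6,7,12,13,14,15): XOR of data positions = 1⊕1⊕0⊕1⊕0⊕1⊕0 = 0
p8 (pos 8,9,10,11,12,13,14,15): XOR of data positions = 1⊕1⊕1⊕1⊕0⊕1⊕0 = 1
Codeword: 011011011111010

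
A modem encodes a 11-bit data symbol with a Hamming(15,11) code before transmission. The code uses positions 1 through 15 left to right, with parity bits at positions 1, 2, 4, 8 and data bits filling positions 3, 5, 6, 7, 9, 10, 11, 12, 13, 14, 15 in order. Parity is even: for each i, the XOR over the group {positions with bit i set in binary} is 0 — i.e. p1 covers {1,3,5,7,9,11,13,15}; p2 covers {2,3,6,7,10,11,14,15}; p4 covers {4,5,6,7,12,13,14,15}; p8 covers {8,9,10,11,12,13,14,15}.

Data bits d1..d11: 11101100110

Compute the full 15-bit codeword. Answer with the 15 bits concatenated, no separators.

001011001100110

Place data at non-parity positions: p1 p2 1 p4 1 1 0 p8 1 1 0 0 1 1 0
p1 (pos 1,3,5,7,9,11,13,15): XOR of data positions = 1⊕1⊕0⊕1⊕0⊕1⊕0 = 0
p2 (pos 2,3,6,7,10,11,14,15): XOR of data positions = 1⊕1⊕0⊕1⊕0⊕1⊕0 = 0
p4 (pos 4,5,6,7,12,13,14,15): XOR of data positions = 1⊕1⊕0⊕0⊕1⊕1⊕0 = 0
p8 (pos 8,9,10,11,12,13,14,15): XOR of data positions = 1⊕1⊕0⊕0⊕1⊕1⊕0 = 0
Codeword: 001011001100110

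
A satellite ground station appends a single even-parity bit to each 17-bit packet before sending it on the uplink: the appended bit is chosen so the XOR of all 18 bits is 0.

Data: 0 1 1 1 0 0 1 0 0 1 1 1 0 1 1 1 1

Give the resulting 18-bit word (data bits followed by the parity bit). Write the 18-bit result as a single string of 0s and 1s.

XOR of the 17 data bits: 0⊕1⊕1⊕1⊕0⊕0⊕1⊕0⊕0⊕1⊕1⊕1⊕0⊕1⊕1⊕1⊕1 = 1
Parity bit = 1 (so all 18 bits XOR to 0).

011100100111011111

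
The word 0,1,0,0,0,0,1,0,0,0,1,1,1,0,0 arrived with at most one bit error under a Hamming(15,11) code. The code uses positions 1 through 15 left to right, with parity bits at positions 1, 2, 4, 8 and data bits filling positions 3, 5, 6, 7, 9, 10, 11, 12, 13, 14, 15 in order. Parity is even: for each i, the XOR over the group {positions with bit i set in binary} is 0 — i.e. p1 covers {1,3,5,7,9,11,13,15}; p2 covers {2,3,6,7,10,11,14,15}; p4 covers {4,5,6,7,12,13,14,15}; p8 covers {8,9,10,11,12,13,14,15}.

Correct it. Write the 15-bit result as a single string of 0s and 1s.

s1 (pos 1,3,5,7,9,11,13,15): 0⊕0⊕0⊕1⊕0⊕1⊕1⊕0 = 1
s2 (pos 2,3,6,7,10,11,14,15): 1⊕0⊕0⊕1⊕0⊕1⊕0⊕0 = 1
s4 (pos 4,5,6,7,12,13,14,15): 0⊕0⊕0⊕1⊕1⊕1⊕0⊕0 = 1
s8 (pos 8,9,10,11,12,13,14,15): 0⊕0⊕0⊕1⊕1⊕1⊕0⊕0 = 1
Syndrome s8…s1 = 1111 → error at position 15.
Flip position 15: 010000100011100 → 010000100011101

010000100011101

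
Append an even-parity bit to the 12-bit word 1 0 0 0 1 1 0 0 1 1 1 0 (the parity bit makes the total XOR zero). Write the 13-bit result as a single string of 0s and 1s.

1000110011100

XOR of the 12 data bits: 1⊕0⊕0⊕0⊕1⊕1⊕0⊕0⊕1⊕1⊕1⊕0 = 0
Parity bit = 0 (so all 13 bits XOR to 0).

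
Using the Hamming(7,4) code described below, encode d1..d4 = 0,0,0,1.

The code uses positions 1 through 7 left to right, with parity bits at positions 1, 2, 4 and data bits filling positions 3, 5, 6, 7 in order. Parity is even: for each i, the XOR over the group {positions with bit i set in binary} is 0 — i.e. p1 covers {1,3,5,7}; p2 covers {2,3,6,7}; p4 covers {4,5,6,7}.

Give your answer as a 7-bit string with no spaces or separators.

1101001

Place data at non-parity positions: p1 p2 0 p4 0 0 1
p1 (pos 1,3,5,7): XOR of data positions = 0⊕0⊕1 = 1
p2 (pos 2,3,6,7): XOR of data positions = 0⊕0⊕1 = 1
p4 (pos 4,5,6,7): XOR of data positions = 0⊕0⊕1 = 1
Codeword: 1101001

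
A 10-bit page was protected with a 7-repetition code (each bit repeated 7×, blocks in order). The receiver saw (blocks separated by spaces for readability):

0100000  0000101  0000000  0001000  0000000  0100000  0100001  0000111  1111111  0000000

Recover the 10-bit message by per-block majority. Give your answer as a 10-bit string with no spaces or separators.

Block 1 (0100000): 1 one → 0
Block 2 (0000101): 2 ones → 0
Block 3 (0000000): 0 ones → 0
Block 4 (0001000): 1 one → 0
Block 5 (0000000): 0 ones → 0
Block 6 (0100000): 1 one → 0
Block 7 (0100001): 2 ones → 0
Block 8 (0000111): 3 ones → 0
Block 9 (1111111): 7 ones → 1
Block 10 (0000000): 0 ones → 0

0000000010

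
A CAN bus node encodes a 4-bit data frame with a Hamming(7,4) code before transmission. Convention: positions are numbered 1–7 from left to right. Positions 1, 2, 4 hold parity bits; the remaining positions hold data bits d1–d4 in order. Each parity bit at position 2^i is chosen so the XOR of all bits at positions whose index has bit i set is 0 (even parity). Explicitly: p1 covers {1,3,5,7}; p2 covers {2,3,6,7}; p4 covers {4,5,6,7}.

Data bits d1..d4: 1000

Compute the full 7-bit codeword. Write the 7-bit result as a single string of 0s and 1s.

1110000

Place data at non-parity positions: p1 p2 1 p4 0 0 0
p1 (pos 1,3,5,7): XOR of data positions = 1⊕0⊕0 = 1
p2 (pos 2,3,6,7): XOR of data positions = 1⊕0⊕0 = 1
p4 (pos 4,5,6,7): XOR of data positions = 0⊕0⊕0 = 0
Codeword: 1110000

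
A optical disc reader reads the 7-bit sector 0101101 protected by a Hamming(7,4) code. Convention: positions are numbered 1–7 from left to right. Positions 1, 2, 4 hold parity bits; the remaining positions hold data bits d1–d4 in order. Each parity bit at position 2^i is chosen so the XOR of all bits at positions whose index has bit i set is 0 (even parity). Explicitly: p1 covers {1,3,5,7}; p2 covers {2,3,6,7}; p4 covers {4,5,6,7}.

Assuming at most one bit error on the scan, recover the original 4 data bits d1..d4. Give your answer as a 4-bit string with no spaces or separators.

0101

s1 (pos 1,3,5,7): 0⊕0⊕1⊕1 = 0
s2 (pos 2,3,6,7): 1⊕0⊕0⊕1 = 0
s4 (pos 4,5,6,7): 1⊕1⊕0⊕1 = 1
Syndrome s4…s1 = 100 → error at position 4.
Flip position 4: 0101101 → 0100101
Read data bits from positions 3,5,6,7: 0101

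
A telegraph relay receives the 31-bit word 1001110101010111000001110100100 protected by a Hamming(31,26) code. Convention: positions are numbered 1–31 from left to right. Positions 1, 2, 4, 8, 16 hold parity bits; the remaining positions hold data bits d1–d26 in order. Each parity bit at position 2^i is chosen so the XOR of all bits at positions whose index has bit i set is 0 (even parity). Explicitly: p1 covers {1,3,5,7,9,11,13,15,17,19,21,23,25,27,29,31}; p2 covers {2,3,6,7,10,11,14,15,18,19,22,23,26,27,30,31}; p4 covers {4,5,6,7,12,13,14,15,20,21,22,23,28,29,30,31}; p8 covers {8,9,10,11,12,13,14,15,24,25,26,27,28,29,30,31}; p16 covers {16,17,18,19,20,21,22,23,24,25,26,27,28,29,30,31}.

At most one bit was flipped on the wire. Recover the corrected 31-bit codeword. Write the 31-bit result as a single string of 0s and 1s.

1001111101010111000001110100100

s1 (pos 1,3,5,7,9,11,13,15,17,19,21,23,25,27,29,31): 1⊕0⊕1⊕0⊕0⊕0⊕0⊕1⊕0⊕0⊕0⊕1⊕0⊕0⊕1⊕0 = 1
s2 (pos 2,3,6,7,10,11,14,15,18,19,22,23,26,27,30,31): 0⊕0⊕1⊕0⊕1⊕0⊕1⊕1⊕0⊕0⊕1⊕1⊕1⊕0⊕0⊕0 = 1
s4 (pos 4,5,6,7,12,13,14,15,20,21,22,23,28,29,30,31): 1⊕1⊕1⊕0⊕1⊕0⊕1⊕1⊕0⊕0⊕1⊕1⊕0⊕1⊕0⊕0 = 1
s8 (pos 8,9,10,11,12,13,14,15,24,25,26,27,28,29,30,31): 1⊕0⊕1⊕0⊕1⊕0⊕1⊕1⊕1⊕0⊕1⊕0⊕0⊕1⊕0⊕0 = 0
s16 (pos 16,17,18,19,20,21,22,23,24,25,26,27,28,29,30,31): 1⊕0⊕0⊕0⊕0⊕0⊕1⊕1⊕1⊕0⊕1⊕0⊕0⊕1⊕0⊕0 = 0
Syndrome s16…s1 = 00111 → error at position 7.
Flip position 7: 1001110101010111000001110100100 → 1001111101010111000001110100100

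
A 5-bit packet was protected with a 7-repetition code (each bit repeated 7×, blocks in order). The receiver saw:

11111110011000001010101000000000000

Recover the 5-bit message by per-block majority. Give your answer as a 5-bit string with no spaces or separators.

10000

Block 1 (1111111): 7 ones → 1
Block 2 (0011000): 2 ones → 0
Block 3 (0010101): 3 ones → 0
Block 4 (0100000): 1 one → 0
Block 5 (0000000): 0 ones → 0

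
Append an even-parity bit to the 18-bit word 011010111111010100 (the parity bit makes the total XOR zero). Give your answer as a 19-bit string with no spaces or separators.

XOR of the 18 data bits: 0⊕1⊕1⊕0⊕1⊕0⊕1⊕1⊕1⊕1⊕1⊕1⊕0⊕1⊕0⊕1⊕0⊕0 = 1
Parity bit = 1 (so all 19 bits XOR to 0).

0110101111110101001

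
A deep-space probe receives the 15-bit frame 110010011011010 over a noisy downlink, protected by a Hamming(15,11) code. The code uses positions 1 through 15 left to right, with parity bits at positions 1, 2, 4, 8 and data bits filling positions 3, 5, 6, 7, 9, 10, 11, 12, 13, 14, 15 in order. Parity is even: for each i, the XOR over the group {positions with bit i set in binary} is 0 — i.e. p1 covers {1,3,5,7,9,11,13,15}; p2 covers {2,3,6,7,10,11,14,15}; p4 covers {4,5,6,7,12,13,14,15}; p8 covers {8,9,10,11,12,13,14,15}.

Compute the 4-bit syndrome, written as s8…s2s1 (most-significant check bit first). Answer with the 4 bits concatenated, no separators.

1110

s1 (pos 1,3,5,7,9,11,13,15): 1⊕0⊕1⊕0⊕1⊕1⊕0⊕0 = 0
s2 (pos 2,3,6,7,10,11,14,15): 1⊕0⊕0⊕0⊕0⊕1⊕1⊕0 = 1
s4 (pos 4,5,6,7,12,13,14,15): 0⊕1⊕0⊕0⊕1⊕0⊕1⊕0 = 1
s8 (pos 8,9,10,11,12,13,14,15): 1⊕1⊕0⊕1⊕1⊕0⊕1⊕0 = 1
Syndrome s8…s1 = 1110 → error at position 14.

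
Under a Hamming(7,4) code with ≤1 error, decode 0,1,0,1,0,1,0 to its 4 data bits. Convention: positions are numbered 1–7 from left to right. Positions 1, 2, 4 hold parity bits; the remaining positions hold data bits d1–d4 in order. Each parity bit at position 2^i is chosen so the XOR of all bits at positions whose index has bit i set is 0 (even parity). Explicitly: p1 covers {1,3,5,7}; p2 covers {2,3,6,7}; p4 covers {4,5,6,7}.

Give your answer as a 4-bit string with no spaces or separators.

0010

s1 (pos 1,3,5,7): 0⊕0⊕0⊕0 = 0
s2 (pos 2,3,6,7): 1⊕0⊕1⊕0 = 0
s4 (pos 4,5,6,7): 1⊕0⊕1⊕0 = 0
Syndrome s4…s1 = 000 → no error.
Read data bits from positions 3,5,6,7: 0010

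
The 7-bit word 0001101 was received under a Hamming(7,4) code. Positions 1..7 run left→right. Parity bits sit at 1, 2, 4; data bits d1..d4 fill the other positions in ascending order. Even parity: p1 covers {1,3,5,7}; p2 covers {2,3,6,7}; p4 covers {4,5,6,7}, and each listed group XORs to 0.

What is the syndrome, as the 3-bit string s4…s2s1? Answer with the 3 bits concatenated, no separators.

110

s1 (pos 1,3,5,7): 0⊕0⊕1⊕1 = 0
s2 (pos 2,3,6,7): 0⊕0⊕0⊕1 = 1
s4 (pos 4,5,6,7): 1⊕1⊕0⊕1 = 1
Syndrome s4…s1 = 110 → error at position 6.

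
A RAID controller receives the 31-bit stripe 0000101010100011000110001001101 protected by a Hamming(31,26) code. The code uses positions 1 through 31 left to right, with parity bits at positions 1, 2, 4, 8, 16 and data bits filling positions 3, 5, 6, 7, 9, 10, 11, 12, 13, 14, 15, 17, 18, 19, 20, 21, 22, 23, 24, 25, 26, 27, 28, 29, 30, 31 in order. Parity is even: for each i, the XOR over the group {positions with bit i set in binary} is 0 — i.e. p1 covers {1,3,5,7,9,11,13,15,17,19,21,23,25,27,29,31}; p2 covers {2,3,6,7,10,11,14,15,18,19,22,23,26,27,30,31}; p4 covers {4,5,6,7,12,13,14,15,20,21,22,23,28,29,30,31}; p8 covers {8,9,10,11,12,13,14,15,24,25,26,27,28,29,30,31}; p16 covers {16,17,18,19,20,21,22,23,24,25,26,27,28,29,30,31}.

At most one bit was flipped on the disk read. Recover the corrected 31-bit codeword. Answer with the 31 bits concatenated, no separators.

0000101010100011000110000001101

s1 (pos 1,3,5,7,9,11,13,15,17,19,21,23,25,27,29,31): 0⊕0⊕1⊕1⊕1⊕1⊕0⊕1⊕0⊕0⊕1⊕0⊕1⊕0⊕1⊕1 = 1
s2 (pos 2,3,6,7,10,11,14,15,18,19,22,23,26,27,30,31): 0⊕0⊕0⊕1⊕0⊕1⊕0⊕1⊕0⊕0⊕0⊕0⊕0⊕0⊕0⊕1 = 0
s4 (pos 4,5,6,7,12,13,14,15,20,21,22,23,28,29,30,31): 0⊕1⊕0⊕1⊕0⊕0⊕0⊕1⊕1⊕1⊕0⊕0⊕1⊕1⊕0⊕1 = 0
s8 (pos 8,9,10,11,12,13,14,15,24,25,26,27,28,29,30,31): 0⊕1⊕0⊕1⊕0⊕0⊕0⊕1⊕0⊕1⊕0⊕0⊕1⊕1⊕0⊕1 = 1
s16 (pos 16,17,18,19,20,21,22,23,24,25,26,27,28,29,30,31): 1⊕0⊕0⊕0⊕1⊕1⊕0⊕0⊕0⊕1⊕0⊕0⊕1⊕1⊕0⊕1 = 1
Syndrome s16…s1 = 11001 → error at position 25.
Flip position 25: 0000101010100011000110001001101 → 0000101010100011000110000001101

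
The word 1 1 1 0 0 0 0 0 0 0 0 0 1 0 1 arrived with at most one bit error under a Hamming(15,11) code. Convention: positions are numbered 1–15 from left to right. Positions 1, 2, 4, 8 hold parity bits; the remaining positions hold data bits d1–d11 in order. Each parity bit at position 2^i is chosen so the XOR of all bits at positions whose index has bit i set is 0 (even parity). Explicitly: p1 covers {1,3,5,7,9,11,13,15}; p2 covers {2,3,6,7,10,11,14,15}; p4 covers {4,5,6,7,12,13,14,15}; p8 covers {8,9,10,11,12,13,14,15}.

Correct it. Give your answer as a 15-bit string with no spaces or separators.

101000000000101

s1 (pos 1,3,5,7,9,11,13,15): 1⊕1⊕0⊕0⊕0⊕0⊕1⊕1 = 0
s2 (pos 2,3,6,7,10,11,14,15): 1⊕1⊕0⊕0⊕0⊕0⊕0⊕1 = 1
s4 (pos 4,5,6,7,12,13,14,15): 0⊕0⊕0⊕0⊕0⊕1⊕0⊕1 = 0
s8 (pos 8,9,10,11,12,13,14,15): 0⊕0⊕0⊕0⊕0⊕1⊕0⊕1 = 0
Syndrome s8…s1 = 0010 → error at position 2.
Flip position 2: 111000000000101 → 101000000000101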